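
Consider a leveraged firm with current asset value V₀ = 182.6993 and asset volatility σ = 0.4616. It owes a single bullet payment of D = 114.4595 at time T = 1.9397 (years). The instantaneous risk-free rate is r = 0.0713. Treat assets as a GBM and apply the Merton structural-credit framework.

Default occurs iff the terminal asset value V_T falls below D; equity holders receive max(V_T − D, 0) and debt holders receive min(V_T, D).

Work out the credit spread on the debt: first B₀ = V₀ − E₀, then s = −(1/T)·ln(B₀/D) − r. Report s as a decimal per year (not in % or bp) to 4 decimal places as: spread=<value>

Work the structural quantities from V₀ = 182.6993 against face 114.4595:
d₁ = [ln(V₀/D) + (r + σ²/2)T] / (σ√T)
   = [ln(182.6993/114.4595) + (0.0713 + 0.5·0.4616²)·1.9397] / (0.4616·√1.9397)
   = [0.467621 + 0.344951] / 0.642885 = 1.263946
d₂ = d₁ − σ√T = 1.263946 − 0.642885 = 0.621061
N(d₁) = 0.896875,  N(d₂) = 0.732720,  e^(−rT) = 0.870837
E₀ = V₀·N(d₁) − D·e^(−rT)·N(d₂)
   = 182.6993·0.896875 − 114.4595·0.870837·0.732720 = 90.824182
B₀ = V₀ − E₀ = 182.6993 − 90.824182 = 91.875118
spread = −(1/T)·ln(B₀/D) − r = −(1/1.9397)·ln(91.875118/114.4595) − 0.0713 = 0.04201175

spread=0.0420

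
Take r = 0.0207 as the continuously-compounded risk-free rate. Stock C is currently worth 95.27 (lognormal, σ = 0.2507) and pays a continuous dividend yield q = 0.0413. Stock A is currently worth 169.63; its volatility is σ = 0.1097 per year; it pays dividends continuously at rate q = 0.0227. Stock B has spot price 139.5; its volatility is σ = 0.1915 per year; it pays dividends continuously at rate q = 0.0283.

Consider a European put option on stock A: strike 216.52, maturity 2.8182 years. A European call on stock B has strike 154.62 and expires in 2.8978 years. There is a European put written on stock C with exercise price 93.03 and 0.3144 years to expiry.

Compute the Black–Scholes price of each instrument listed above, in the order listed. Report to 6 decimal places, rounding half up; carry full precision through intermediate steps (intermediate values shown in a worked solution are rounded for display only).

price(stock A put K=216.52) = 46.468818
price(stock B call K=154.62) = 10.470428
price(stock C put K=93.03) = 4.456528

[stock A put K=216.52]
σ√T = 0.1097·√2.8182 = 0.184159
d₁ = (ln(S/K) + (r−q+σ²/2)T) / (σ√T) = (ln(169.63/216.52) + (0.0207−0.0227+0.1097²/2)·2.8182) / 0.184159 = (-0.244063 + 0.011321) / 0.184159 = -1.263814
d₂ = d₁ − σ√T = -1.263814 − 0.184159 = -1.447973
e^{−rT} = 0.943332
e^{−qT} = 0.938030
N(−d₁) = 0.896852,  N(−d₂) = 0.926188
price = K·e^{−rT}·N(−d₂) − S·e^{−qT}·N(−d₁) = 189.174105 − 142.705287 = 46.468818
[stock B call K=154.62]
σ√T = 0.1915·√2.8978 = 0.325989
d₁ = (ln(S/K) + (r−q+σ²/2)T) / (σ√T) = (ln(139.5/154.62) + (0.0207−0.0283+0.1915²/2)·2.8978) / 0.325989 = (-0.102906 + 0.031111) / 0.325989 = -0.220237
d₂ = d₁ − σ√T = -0.220237 − 0.325989 = -0.546226
e^{−rT} = 0.941779
e^{−qT} = 0.921265
N(d₁) = 0.412843,  N(d₂) = 0.292455
price = S·e^{−qT}·N(d₁) − K·e^{−rT}·N(d₂) = 53.057166 − 42.586738 = 10.470428
[stock C put K=93.03]
σ√T = 0.2507·√0.3144 = 0.140571
d₁ = (ln(S/K) + (r−q+σ²/2)T) / (σ√T) = (ln(95.27/93.03) + (0.0207−0.0413+0.2507²/2)·0.3144) / 0.140571 = (0.023793 + 0.003403) / 0.140571 = 0.193471
d₂ = d₁ − σ√T = 0.193471 − 0.140571 = 0.052900
e^{−rT} = 0.993513
e^{−qT} = 0.987099
N(−d₁) = 0.423295,  N(−d₂) = 0.478906
price = K·e^{−rT}·N(−d₂) − S·e^{−qT}·N(−d₁) = 44.263595 − 39.807067 = 4.456528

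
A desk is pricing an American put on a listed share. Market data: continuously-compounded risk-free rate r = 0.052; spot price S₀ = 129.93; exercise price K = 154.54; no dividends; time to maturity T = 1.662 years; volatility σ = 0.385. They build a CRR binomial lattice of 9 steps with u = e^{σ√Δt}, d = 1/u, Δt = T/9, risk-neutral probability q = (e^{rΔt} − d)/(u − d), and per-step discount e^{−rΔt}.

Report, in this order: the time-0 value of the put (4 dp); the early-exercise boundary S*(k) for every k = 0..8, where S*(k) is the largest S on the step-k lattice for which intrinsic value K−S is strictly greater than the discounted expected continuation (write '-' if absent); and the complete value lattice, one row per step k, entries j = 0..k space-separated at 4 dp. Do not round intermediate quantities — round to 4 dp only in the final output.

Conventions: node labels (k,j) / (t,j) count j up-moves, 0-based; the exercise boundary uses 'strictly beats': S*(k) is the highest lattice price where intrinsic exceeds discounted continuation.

Δt=0.18467  u=1.17992  d=0.84752  q=0.48776  discount=0.99044
step 9 (expiry): payoffs max(K−S,0) = 125.2283 113.7320 97.7268 75.4442 44.4222 1.2332 0.0000 0.0000 0.0000 0.0000
step 8: (k=8,j=0): S=34.5854, K−S=119.9546, hold=118.4777 ⇒ V=119.9546 exercise | (k=8,j=1): S=48.1501, K−S=106.3899, hold=104.9130 ⇒ V=106.3899 exercise | (k=8,j=2): S=67.0349, K−S=87.5051, hold=86.0282 ⇒ V=87.5051 exercise | (k=8,j=3): S=93.3266, K−S=61.2134, hold=59.7365 ⇒ V=61.2134 exercise | (k=8,j=4): S=129.9300, K−S=24.6100, hold=23.1331 ⇒ V=24.6100 exercise | (k=8,j=5): S=180.8896, K−S=0.0000, hold=0.6256 ⇒ V=0.6256 continue | (k=8,j=6): S=251.8359, K−S=0.0000, hold=0.0000 ⇒ V=0.0000 continue | (k=8,j=7): S=350.6080, K−S=0.0000, hold=0.0000 ⇒ V=0.0000 continue | (k=8,j=8): S=488.1193, K−S=0.0000, hold=0.0000 ⇒ V=0.0000 continue  boundary S*=129.9300
step 7: (k=7,j=0): S=40.8080, K−S=113.7320, hold=112.2551 ⇒ V=113.7320 exercise | (k=7,j=1): S=56.8132, K−S=97.7268, hold=96.2499 ⇒ V=97.7268 exercise | (k=7,j=2): S=79.0958, K−S=75.4442, hold=73.9673 ⇒ V=75.4442 exercise | (k=7,j=3): S=110.1178, K−S=44.4222, hold=42.9453 ⇒ V=44.4222 exercise | (k=7,j=4): S=153.3068, K−S=1.2332, hold=12.7880 ⇒ V=12.7880 continue | (k=7,j=5): S=213.4350, K−S=0.0000, hold=0.3174 ⇒ V=0.3174 continue | (k=7,j=6): S=297.1459, K−S=0.0000, hold=0.0000 ⇒ V=0.0000 continue | (k=7,j=7): S=413.6890, K−S=0.0000, hold=0.0000 ⇒ V=0.0000 continue  boundary S*=110.1178
step 6: (k=6,j=0): S=48.1501, K−S=106.3899, hold=104.9130 ⇒ V=106.3899 exercise | (k=6,j=1): S=67.0349, K−S=87.5051, hold=86.0282 ⇒ V=87.5051 exercise | (k=6,j=2): S=93.3266, K−S=61.2134, hold=59.7365 ⇒ V=61.2134 exercise | (k=6,j=3): S=129.9300, K−S=24.6100, hold=28.7152 ⇒ V=28.7152 continue | (k=6,j=4): S=180.8896, K−S=0.0000, hold=6.6413 ⇒ V=6.6413 continue | (k=6,j=5): S=251.8359, K−S=0.0000, hold=0.1610 ⇒ V=0.1610 continue | (k=6,j=6): S=350.6080, K−S=0.0000, hold=0.0000 ⇒ V=0.0000 continue  boundary S*=93.3266
step 5: (k=5,j=0): S=56.8132, K−S=97.7268, hold=96.2499 ⇒ V=97.7268 exercise | (k=5,j=1): S=79.0958, K−S=75.4442, hold=73.9673 ⇒ V=75.4442 exercise | (k=5,j=2): S=110.1178, K−S=44.4222, hold=44.9286 ⇒ V=44.9286 continue | (k=5,j=3): S=153.3068, K−S=1.2332, hold=17.7769 ⇒ V=17.7769 continue | (k=5,j=4): S=213.4350, K−S=0.0000, hold=3.4472 ⇒ V=3.4472 continue | (k=5,j=5): S=297.1459, K−S=0.0000, hold=0.0817 ⇒ V=0.0817 continue  boundary S*=79.0958
step 4: (k=4,j=0): S=67.0349, K−S=87.5051, hold=86.0282 ⇒ V=87.5051 exercise | (k=4,j=1): S=93.3266, K−S=61.2134, hold=59.9812 ⇒ V=61.2134 exercise | (k=4,j=2): S=129.9300, K−S=24.6100, hold=31.3823 ⇒ V=31.3823 continue | (k=4,j=3): S=180.8896, K−S=0.0000, hold=10.6843 ⇒ V=10.6843 continue | (k=4,j=4): S=251.8359, K−S=0.0000, hold=1.7884 ⇒ V=1.7884 continue  boundary S*=93.3266
step 3: (k=3,j=0): S=79.0958, K−S=75.4442, hold=73.9673 ⇒ V=75.4442 exercise | (k=3,j=1): S=110.1178, K−S=44.4222, hold=46.2170 ⇒ V=46.2170 continue | (k=3,j=2): S=153.3068, K−S=1.2332, hold=21.0832 ⇒ V=21.0832 continue | (k=3,j=3): S=213.4350, K−S=0.0000, hold=6.2846 ⇒ V=6.2846 continue  boundary S*=79.0958
step 2: (k=2,j=0): S=93.3266, K−S=61.2134, hold=60.6036 ⇒ V=61.2134 exercise | (k=2,j=1): S=129.9300, K−S=24.6100, hold=33.6332 ⇒ V=33.6332 continue | (k=2,j=2): S=180.8896, K−S=0.0000, hold=13.7325 ⇒ V=13.7325 continue  boundary S*=93.3266
step 1: (k=1,j=0): S=110.1178, K−S=44.4222, hold=47.3045 ⇒ V=47.3045 continue | (k=1,j=1): S=153.3068, K−S=1.2332, hold=23.6978 ⇒ V=23.6978 continue  boundary S*=-
step 0: (k=0,j=0): S=129.9300, K−S=24.6100, hold=35.4480 ⇒ V=35.4480 continue  boundary S*=-

price = 35.4480
boundary = - - 93.3266 79.0958 93.3266 79.0958 93.3266 110.1178 129.9300
tree:
35.4480
47.3045 23.6978
61.2134 33.6332 13.7325
75.4442 46.2170 21.0832 6.2846
87.5051 61.2134 31.3823 10.6843 1.7884
97.7268 75.4442 44.9286 17.7769 3.4472 0.0817
106.3899 87.5051 61.2134 28.7152 6.6413 0.1610 0.0000
113.7320 97.7268 75.4442 44.4222 12.7880 0.3174 0.0000 0.0000
119.9546 106.3899 87.5051 61.2134 24.6100 0.6256 0.0000 0.0000 0.0000
125.2283 113.7320 97.7268 75.4442 44.4222 1.2332 0.0000 0.0000 0.0000 0.0000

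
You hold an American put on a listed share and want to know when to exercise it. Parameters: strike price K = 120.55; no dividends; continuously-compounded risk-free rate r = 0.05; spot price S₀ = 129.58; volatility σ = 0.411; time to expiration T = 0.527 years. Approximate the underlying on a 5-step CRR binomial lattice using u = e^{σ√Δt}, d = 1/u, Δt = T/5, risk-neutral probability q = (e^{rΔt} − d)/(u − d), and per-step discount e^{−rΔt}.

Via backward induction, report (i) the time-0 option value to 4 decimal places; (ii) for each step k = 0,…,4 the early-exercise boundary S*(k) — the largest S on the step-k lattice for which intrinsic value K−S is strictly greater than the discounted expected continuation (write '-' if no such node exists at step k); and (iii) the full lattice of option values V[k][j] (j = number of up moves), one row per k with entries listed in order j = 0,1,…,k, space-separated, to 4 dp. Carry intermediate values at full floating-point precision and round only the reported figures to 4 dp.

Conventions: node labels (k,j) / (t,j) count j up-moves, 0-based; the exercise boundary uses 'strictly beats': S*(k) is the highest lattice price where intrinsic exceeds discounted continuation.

params: Δt=0.10540 u=1.14274 d=0.87509 q=0.48643 e^(-rΔt)=0.99474
t_5 payoffs: 54.0544 33.7158 7.1563 0.0000 0.0000 0.0000
t_4: node(4,0) S=75.9874 payoff=44.5626 vs cont=43.9290 → 44.5626 [stop]  node(4,1) S=99.2293 payoff=21.3207 vs cont=20.6871 → 21.3207 [stop]  node(4,2) S=129.5800 payoff=0.0000 vs cont=3.6559 → 3.6559 [wait]  node(4,3) S=169.2139 payoff=0.0000 vs cont=0.0000 → 0.0000 [wait]  node(4,4) S=220.9705 payoff=0.0000 vs cont=0.0000 → 0.0000 [wait]  ⇒ S*(4)=99.2293
t_3: node(3,0) S=86.8342 payoff=33.7158 vs cont=33.0822 → 33.7158 [stop]  node(3,1) S=113.3937 payoff=7.1563 vs cont=12.6611 → 12.6611 [wait]  node(3,2) S=148.0768 payoff=0.0000 vs cont=1.8677 → 1.8677 [wait]  node(3,3) S=193.3683 payoff=0.0000 vs cont=0.0000 → 0.0000 [wait]  ⇒ S*(3)=86.8342
t_2: node(2,0) S=99.2293 payoff=21.3207 vs cont=23.3507 → 23.3507 [wait]  node(2,1) S=129.5800 payoff=0.0000 vs cont=7.3719 → 7.3719 [wait]  node(2,2) S=169.2139 payoff=0.0000 vs cont=0.9541 → 0.9541 [wait]  ⇒ S*(2)=-
t_1: node(1,0) S=113.3937 payoff=7.1563 vs cont=15.4962 → 15.4962 [wait]  node(1,1) S=148.0768 payoff=0.0000 vs cont=4.2277 → 4.2277 [wait]  ⇒ S*(1)=-
t_0: node(0,0) S=129.5800 payoff=0.0000 vs cont=9.9622 → 9.9622 [wait]  ⇒ S*(0)=-

price = 9.9622
boundary = - - - 86.8342 99.2293
tree:
9.9622
15.4962 4.2277
23.3507 7.3719 0.9541
33.7158 12.6611 1.8677 0.0000
44.5626 21.3207 3.6559 0.0000 0.0000
54.0544 33.7158 7.1563 0.0000 0.0000 0.0000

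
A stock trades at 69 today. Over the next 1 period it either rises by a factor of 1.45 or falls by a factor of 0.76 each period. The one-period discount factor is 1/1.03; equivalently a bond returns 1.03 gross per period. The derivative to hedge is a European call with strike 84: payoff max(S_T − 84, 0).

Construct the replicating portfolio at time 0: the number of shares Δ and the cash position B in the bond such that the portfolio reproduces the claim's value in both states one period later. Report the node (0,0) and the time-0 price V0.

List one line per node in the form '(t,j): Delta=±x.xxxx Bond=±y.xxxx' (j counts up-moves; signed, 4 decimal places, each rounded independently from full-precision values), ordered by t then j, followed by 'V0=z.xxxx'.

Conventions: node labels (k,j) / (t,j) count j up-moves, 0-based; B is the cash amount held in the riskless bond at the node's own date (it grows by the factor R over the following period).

(0,0): Delta=0.3371 Bond=-17.1634
V0=6.0975

Risk-neutral probability p* = (R−d)/(u−d) = (1.03−0.76)/(1.45−0.76) = 0.3913.
Payoffs at expiry: V(1,0)=0.0000, V(1,1)=16.0500
Node (0,0) S=69.0000: V=(p*·16.0500+(1−p*)·0.0000)/1.03=6.0975; Δ=(16.0500−0.0000)/(100.0500−52.4400)=0.3371; B=V−Δ·S=-17.1634
Verification: the root portfolio costs Δ(0,0)·S0 + B(0,0) = 6.0975, matching V0.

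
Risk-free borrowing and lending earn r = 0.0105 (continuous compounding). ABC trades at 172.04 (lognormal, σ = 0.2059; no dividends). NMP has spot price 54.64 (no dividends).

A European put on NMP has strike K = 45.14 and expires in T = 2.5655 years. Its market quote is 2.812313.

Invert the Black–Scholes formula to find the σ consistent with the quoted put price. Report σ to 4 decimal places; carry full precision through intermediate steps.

sigma = 0.2204

At σ = 0.2204 the Black–Scholes value reproduces the quote:
σ√T = 0.2204·√2.5655 = 0.353019
d₁ = (ln(S/K) + (r+σ²/2)T) / (σ√T) = (ln(54.64/45.14) + (0.0105+0.2204²/2)·2.5655) / 0.353019 = (0.190997 + 0.089249) / 0.353019 = 0.793857
d₂ = d₁ − σ√T = 0.793857 − 0.353019 = 0.440838
e^{−rT} = 0.973422
N(−d₁) = 0.213639,  N(−d₂) = 0.329665
V = K·e^{−rT}·N(−d₂) − S·N(−d₁) = 14.485568 − 11.673255 = 2.812313 (the quoted price), and the Black–Scholes price is strictly increasing in σ, so σ is unique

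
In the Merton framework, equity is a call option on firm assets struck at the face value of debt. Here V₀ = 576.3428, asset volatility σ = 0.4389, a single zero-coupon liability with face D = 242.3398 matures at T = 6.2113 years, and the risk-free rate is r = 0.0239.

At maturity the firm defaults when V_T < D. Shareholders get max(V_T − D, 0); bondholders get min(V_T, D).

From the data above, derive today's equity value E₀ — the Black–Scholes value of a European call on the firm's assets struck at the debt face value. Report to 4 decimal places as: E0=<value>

With assets at 576.3428 and a single debt payment of 242.3398 at 6.2113 years:
d₁ = [ln(V₀/D) + (r + σ²/2)T] / (σ√T)
   = [ln(576.3428/242.3398) + (0.0239 + 0.5·0.4389²)·6.2113] / (0.4389·√6.2113)
   = [0.866362 + 0.746701] / 1.093848 = 1.474669
d₂ = d₁ − σ√T = 1.474669 − 1.093848 = 0.380821
N(d₁) = 0.929849,  N(d₂) = 0.648332,  e^(−rT) = 0.862043
E₀ = V₀·N(d₁) − D·e^(−rT)·N(d₂)
   = 576.3428·0.929849 − 242.3398·0.862043·0.648332 = 400.470571

E0=400.4706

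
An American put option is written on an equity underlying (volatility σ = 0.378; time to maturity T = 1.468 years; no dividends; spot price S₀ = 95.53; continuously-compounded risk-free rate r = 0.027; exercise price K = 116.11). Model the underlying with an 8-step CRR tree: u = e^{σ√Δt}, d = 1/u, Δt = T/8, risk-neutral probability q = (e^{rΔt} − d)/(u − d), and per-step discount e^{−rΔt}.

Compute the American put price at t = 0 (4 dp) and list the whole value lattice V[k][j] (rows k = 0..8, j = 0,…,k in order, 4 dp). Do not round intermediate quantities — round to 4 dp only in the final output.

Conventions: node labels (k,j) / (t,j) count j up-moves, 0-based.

price = 29.1404
tree:
29.1404
37.7070 19.9722
47.2819 27.5133 11.8420
57.3377 36.6565 17.6905 5.4986
66.1238 47.0073 25.5940 9.1358 1.5342
73.5964 57.3377 35.5713 14.8287 2.9361 0.0000
79.9520 66.1238 47.0073 23.2973 5.6191 0.0000 0.0000
85.3574 73.5964 57.3377 34.8611 10.7536 0.0000 0.0000 0.0000
89.9547 79.9520 66.1238 47.0073 20.5800 0.0000 0.0000 0.0000 0.0000

Δt=0.18350  u=1.17577  d=0.85051  q=0.47488  discount=0.99506
step 8 (expiry): payoffs max(K−S,0) = 89.9547 79.9520 66.1238 47.0073 20.5800 0.0000 0.0000 0.0000 0.0000
k=7: (k=7,j=0): S=30.7526, K−S=85.3574, hold=84.7835 ⇒ V=85.3574 exercise | (k=7,j=1): S=42.5136, K−S=73.5964, hold=73.0226 ⇒ V=73.5964 exercise | (k=7,j=2): S=58.7723, K−S=57.3377, hold=56.7639 ⇒ V=57.3377 exercise | (k=7,j=3): S=81.2489, K−S=34.8611, hold=34.2873 ⇒ V=34.8611 exercise | (k=7,j=4): S=112.3213, K−S=3.7887, hold=10.7536 ⇒ V=10.7536 continue | (k=7,j=5): S=155.2770, K−S=0.0000, hold=0.0000 ⇒ V=0.0000 continue | (k=7,j=6): S=214.6605, K−S=0.0000, hold=0.0000 ⇒ V=0.0000 continue | (k=7,j=7): S=296.7544, K−S=0.0000, hold=0.0000 ⇒ V=0.0000 continue
k=6: (k=6,j=0): S=36.1580, K−S=79.9520, hold=79.3781 ⇒ V=79.9520 exercise | (k=6,j=1): S=49.9862, K−S=66.1238, hold=65.5500 ⇒ V=66.1238 exercise | (k=6,j=2): S=69.1027, K−S=47.0073, hold=46.4335 ⇒ V=47.0073 exercise | (k=6,j=3): S=95.5300, K−S=20.5800, hold=23.2973 ⇒ V=23.2973 continue | (k=6,j=4): S=132.0641, K−S=0.0000, hold=5.6191 ⇒ V=5.6191 continue | (k=6,j=5): S=182.5701, K−S=0.0000, hold=0.0000 ⇒ V=0.0000 continue | (k=6,j=6): S=252.3914, K−S=0.0000, hold=0.0000 ⇒ V=0.0000 continue
k=5: (k=5,j=0): S=42.5136, K−S=73.5964, hold=73.0226 ⇒ V=73.5964 exercise | (k=5,j=1): S=58.7723, K−S=57.3377, hold=56.7639 ⇒ V=57.3377 exercise | (k=5,j=2): S=81.2489, K−S=34.8611, hold=35.5713 ⇒ V=35.5713 continue | (k=5,j=3): S=112.3213, K−S=3.7887, hold=14.8287 ⇒ V=14.8287 continue | (k=5,j=4): S=155.2770, K−S=0.0000, hold=2.9361 ⇒ V=2.9361 continue | (k=5,j=5): S=214.6605, K−S=0.0000, hold=0.0000 ⇒ V=0.0000 continue
k=4: (k=4,j=0): S=49.9862, K−S=66.1238, hold=65.5500 ⇒ V=66.1238 exercise | (k=4,j=1): S=69.1027, K−S=47.0073, hold=46.7691 ⇒ V=47.0073 exercise | (k=4,j=2): S=95.5300, K−S=20.5800, hold=25.5940 ⇒ V=25.5940 continue | (k=4,j=3): S=132.0641, K−S=0.0000, hold=9.1358 ⇒ V=9.1358 continue | (k=4,j=4): S=182.5701, K−S=0.0000, hold=1.5342 ⇒ V=1.5342 continue
k=3: (k=3,j=0): S=58.7723, K−S=57.3377, hold=56.7639 ⇒ V=57.3377 exercise | (k=3,j=1): S=81.2489, K−S=34.8611, hold=36.6565 ⇒ V=36.6565 continue | (k=3,j=2): S=112.3213, K−S=3.7887, hold=17.6905 ⇒ V=17.6905 continue | (k=3,j=3): S=155.2770, K−S=0.0000, hold=5.4986 ⇒ V=5.4986 continue
k=2: (k=2,j=0): S=69.1027, K−S=47.0073, hold=47.2819 ⇒ V=47.2819 continue | (k=2,j=1): S=95.5300, K−S=20.5800, hold=27.5133 ⇒ V=27.5133 continue | (k=2,j=2): S=132.0641, K−S=0.0000, hold=11.8420 ⇒ V=11.8420 continue
k=1: (k=1,j=0): S=81.2489, K−S=34.8611, hold=37.7070 ⇒ V=37.7070 continue | (k=1,j=1): S=112.3213, K−S=3.7887, hold=19.9722 ⇒ V=19.9722 continue
k=0: (k=0,j=0): S=95.5300, K−S=20.5800, hold=29.1404 ⇒ V=29.1404 continue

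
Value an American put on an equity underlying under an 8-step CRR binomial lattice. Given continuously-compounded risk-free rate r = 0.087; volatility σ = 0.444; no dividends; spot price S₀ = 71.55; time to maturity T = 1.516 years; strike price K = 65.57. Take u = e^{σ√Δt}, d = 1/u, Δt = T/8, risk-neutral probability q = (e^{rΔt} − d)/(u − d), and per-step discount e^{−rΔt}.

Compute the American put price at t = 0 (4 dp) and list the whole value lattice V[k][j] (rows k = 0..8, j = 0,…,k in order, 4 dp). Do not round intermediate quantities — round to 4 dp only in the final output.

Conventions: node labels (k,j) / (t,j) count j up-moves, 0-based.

price = 8.7420
tree:
8.7420
12.8929 4.7936
18.4500 7.6471 2.0386
25.5029 11.8622 3.5964 0.5152
32.5447 17.7733 6.2199 1.0362 0.0000
38.3488 25.5029 10.4712 2.0842 0.0000 0.0000
43.1329 32.5447 16.9597 4.1921 0.0000 0.0000 0.0000
47.0762 38.3488 25.5029 8.4318 0.0000 0.0000 0.0000 0.0000
50.3265 43.1329 32.5447 16.9597 0.0000 0.0000 0.0000 0.0000 0.0000

Δt=0.18950, u=1.21322, d=0.82425, q=0.49457, disc=e^(-rΔt)=0.98365
k=8 terminal: V=max(K-S,0) → 50.3265 43.1329 32.5447 16.9597 0.0000 0.0000 0.0000 0.0000 0.0000
k=7: j=0 S=18.4938 intr=47.0762 cont=46.0041 V=47.0762[EX]; j=1 S=27.2212 intr=38.3488 cont=37.2767 V=38.3488[EX]; j=2 S=40.0671 intr=25.5029 cont=24.4307 V=25.5029[EX]; j=3 S=58.9752 intr=6.5948 cont=8.4318 V=8.4318[hold]; j=4 S=86.8061 intr=0.0000 cont=0.0000 V=0.0000[hold]; j=5 S=127.7707 intr=0.0000 cont=0.0000 V=0.0000[hold]; j=6 S=188.0669 intr=0.0000 cont=0.0000 V=0.0000[hold]; j=7 S=276.8175 intr=0.0000 cont=0.0000 V=0.0000[hold]
k=6: j=0 S=22.4371 intr=43.1329 cont=42.0608 V=43.1329[EX]; j=1 S=33.0253 intr=32.5447 cont=31.4725 V=32.5447[EX]; j=2 S=48.6103 intr=16.9597 cont=16.7812 V=16.9597[EX]; j=3 S=71.5500 intr=0.0000 cont=4.1921 V=4.1921[hold]; j=4 S=105.3151 intr=0.0000 cont=0.0000 V=0.0000[hold]; j=5 S=155.0143 intr=0.0000 cont=0.0000 V=0.0000[hold]; j=6 S=228.1671 intr=0.0000 cont=0.0000 V=0.0000[hold]
k=5: j=0 S=27.2212 intr=38.3488 cont=37.2767 V=38.3488[EX]; j=1 S=40.0671 intr=25.5029 cont=24.4307 V=25.5029[EX]; j=2 S=58.9752 intr=6.5948 cont=10.4712 V=10.4712[hold]; j=3 S=86.8061 intr=0.0000 cont=2.0842 V=2.0842[hold]; j=4 S=127.7707 intr=0.0000 cont=0.0000 V=0.0000[hold]; j=5 S=188.0669 intr=0.0000 cont=0.0000 V=0.0000[hold]
k=4: j=0 S=33.0253 intr=32.5447 cont=31.4725 V=32.5447[EX]; j=1 S=48.6103 intr=16.9597 cont=17.7733 V=17.7733[hold]; j=2 S=71.5500 intr=0.0000 cont=6.2199 V=6.2199[hold]; j=3 S=105.3151 intr=0.0000 cont=1.0362 V=1.0362[hold]; j=4 S=155.0143 intr=0.0000 cont=0.0000 V=0.0000[hold]
k=3: j=0 S=40.0671 intr=25.5029 cont=24.8265 V=25.5029[EX]; j=1 S=58.9752 intr=6.5948 cont=11.8622 V=11.8622[hold]; j=2 S=86.8061 intr=0.0000 cont=3.5964 V=3.5964[hold]; j=3 S=127.7707 intr=0.0000 cont=0.5152 V=0.5152[hold]
k=2: j=0 S=48.6103 intr=16.9597 cont=18.4500 V=18.4500[hold]; j=1 S=71.5500 intr=0.0000 cont=7.6471 V=7.6471[hold]; j=2 S=105.3151 intr=0.0000 cont=2.0386 V=2.0386[hold]
k=1: j=0 S=58.9752 intr=6.5948 cont=12.8929 V=12.8929[hold]; j=1 S=86.8061 intr=0.0000 cont=4.7936 V=4.7936[hold]
k=0: j=0 S=71.5500 intr=0.0000 cont=8.7420 V=8.7420[hold]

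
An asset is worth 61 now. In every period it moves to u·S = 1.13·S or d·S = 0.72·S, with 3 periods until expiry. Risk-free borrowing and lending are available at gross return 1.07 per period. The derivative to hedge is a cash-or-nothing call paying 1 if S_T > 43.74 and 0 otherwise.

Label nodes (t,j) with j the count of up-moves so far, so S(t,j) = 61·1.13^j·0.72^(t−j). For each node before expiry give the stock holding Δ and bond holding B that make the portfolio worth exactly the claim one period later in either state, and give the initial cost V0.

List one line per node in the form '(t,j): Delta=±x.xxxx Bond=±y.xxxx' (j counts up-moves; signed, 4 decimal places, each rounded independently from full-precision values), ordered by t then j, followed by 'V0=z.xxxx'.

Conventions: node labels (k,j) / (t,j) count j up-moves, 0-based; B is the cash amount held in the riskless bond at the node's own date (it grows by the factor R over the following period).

(0,0): Delta=0.0087 Bond=0.2367
(1,0): Delta=0.0443 Bond=-1.3094
(1,1): Delta=0.0048 Bond=0.5212
(2,0): Delta=0.0000 Bond=0.0000
(2,1): Delta=0.0491 Bond=-1.6412
(2,2): Delta=0.0000 Bond=0.9346
V0=0.7690

No-arbitrage ⇒ martingale measure with p* = (R−d)/(u−d) = 0.8537.
At maturity the claim pays: V(3,0)=0.0000, V(3,1)=0.0000, V(3,2)=1.0000, V(3,3)=1.0000
(2,0): S=31.6224. Δ = (V_up−V_dn)/(S_up−S_dn) = (0.0000−0.0000)/(35.7333−22.7681) = 0.0000. V = [p*·0.0000 + (1−p*)·0.0000]/1.07 = 0.0000. B = V − Δ·S = 0.0000.
(2,1): S=49.6296. Δ = (V_up−V_dn)/(S_up−S_dn) = (1.0000−0.0000)/(56.0814−35.7333) = 0.0491. V = [p*·1.0000 + (1−p*)·0.0000]/1.07 = 0.7978. B = V − Δ·S = -1.6412.
(2,2): S=77.8909. Δ = (V_up−V_dn)/(S_up−S_dn) = (1.0000−1.0000)/(88.0167−56.0814) = 0.0000. V = [p*·1.0000 + (1−p*)·1.0000]/1.07 = 0.9346. B = V − Δ·S = 0.9346.
(1,0): S=43.9200. Δ = (V_up−V_dn)/(S_up−S_dn) = (0.7978−0.0000)/(49.6296−31.6224) = 0.0443. V = [p*·0.7978 + (1−p*)·0.0000]/1.07 = 0.6365. B = V − Δ·S = -1.3094.
(1,1): S=68.9300. Δ = (V_up−V_dn)/(S_up−S_dn) = (0.9346−0.7978)/(77.8909−49.6296) = 0.0048. V = [p*·0.9346 + (1−p*)·0.7978]/1.07 = 0.8547. B = V − Δ·S = 0.5212.
(0,0): S=61.0000. Δ = (V_up−V_dn)/(S_up−S_dn) = (0.8547−0.6365)/(68.9300−43.9200) = 0.0087. V = [p*·0.8547 + (1−p*)·0.6365]/1.07 = 0.7690. B = V − Δ·S = 0.2367.
Check: Δ(0,0)·S0 + B(0,0) = 0.7690 = V0.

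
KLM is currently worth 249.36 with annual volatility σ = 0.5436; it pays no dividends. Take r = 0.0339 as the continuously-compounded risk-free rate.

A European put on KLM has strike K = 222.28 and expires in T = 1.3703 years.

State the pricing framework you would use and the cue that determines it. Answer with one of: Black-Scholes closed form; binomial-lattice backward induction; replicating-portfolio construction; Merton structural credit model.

framework: Black-Scholes closed form

Key observation: the strike-222.28 put on KLM is European-exercise on a continuously-modelled lognormal underlying, so its value is a single closed-form evaluation.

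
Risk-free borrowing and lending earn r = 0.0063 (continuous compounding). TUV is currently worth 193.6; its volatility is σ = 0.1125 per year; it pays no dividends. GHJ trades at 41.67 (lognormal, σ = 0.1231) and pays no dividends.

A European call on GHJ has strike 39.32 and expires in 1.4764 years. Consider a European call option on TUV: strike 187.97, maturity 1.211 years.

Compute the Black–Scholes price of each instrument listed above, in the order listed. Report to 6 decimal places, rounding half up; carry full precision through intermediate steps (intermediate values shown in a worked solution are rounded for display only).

[GHJ call K=39.32]
σ√T = 0.1231·√1.4764 = 0.149575
d₁ = (ln(S/K) + (r+σ²/2)T) / (σ√T) = (ln(41.67/39.32) + (0.0063+0.1231²/2)·1.4764) / 0.149575 = (0.058048 + 0.020488) / 0.149575 = 0.525059
d₂ = d₁ − σ√T = 0.525059 − 0.149575 = 0.375483
e^{−rT} = 0.990742
N(d₁) = 0.700229,  N(d₂) = 0.646350
price = S·N(d₁) − K·e^{−rT}·N(d₂) = 29.178536 − 25.179171 = 3.999365
[TUV call K=187.97]
σ√T = 0.1125·√1.211 = 0.123801
d₁ = (ln(S/K) + (r+σ²/2)T) / (σ√T) = (ln(193.6/187.97) + (0.0063+0.1125²/2)·1.211) / 0.123801 = (0.029512 + 0.015293) / 0.123801 = 0.361907
d₂ = d₁ − σ√T = 0.361907 − 0.123801 = 0.238106
e^{−rT} = 0.992400
N(d₁) = 0.641289,  N(d₂) = 0.594100
price = S·N(d₁) − K·e^{−rT}·N(d₂) = 124.153575 − 110.824307 = 13.329269

price(GHJ call K=39.32) = 3.999365
price(TUV call K=187.97) = 13.329269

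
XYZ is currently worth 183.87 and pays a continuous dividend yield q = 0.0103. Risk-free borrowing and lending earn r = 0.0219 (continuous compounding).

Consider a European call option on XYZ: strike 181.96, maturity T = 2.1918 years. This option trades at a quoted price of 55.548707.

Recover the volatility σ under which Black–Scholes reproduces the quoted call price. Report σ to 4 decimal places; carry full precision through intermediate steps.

sigma = 0.5138

At σ = 0.5138 the Black–Scholes value reproduces the quote:
σ√T = 0.5138·√2.1918 = 0.760667
d₁ = (ln(S/K) + (r−q+σ²/2)T) / (σ√T) = (ln(183.87/181.96) + (0.0219−0.0103+0.5138²/2)·2.1918) / 0.760667 = (0.010442 + 0.314732) / 0.760667 = 0.427486
d₂ = d₁ − σ√T = 0.427486 − 0.760667 = -0.333181
e^{−rT} = 0.953133
e^{−qT} = 0.977677
N(d₁) = 0.665487,  N(d₂) = 0.369499
V = S·e^{−qT}·N(d₁) − K·e^{−rT}·N(d₂) = 119.631653 − 64.082946 = 55.548707 (the quoted price), and the Black–Scholes price is strictly increasing in σ, so σ is unique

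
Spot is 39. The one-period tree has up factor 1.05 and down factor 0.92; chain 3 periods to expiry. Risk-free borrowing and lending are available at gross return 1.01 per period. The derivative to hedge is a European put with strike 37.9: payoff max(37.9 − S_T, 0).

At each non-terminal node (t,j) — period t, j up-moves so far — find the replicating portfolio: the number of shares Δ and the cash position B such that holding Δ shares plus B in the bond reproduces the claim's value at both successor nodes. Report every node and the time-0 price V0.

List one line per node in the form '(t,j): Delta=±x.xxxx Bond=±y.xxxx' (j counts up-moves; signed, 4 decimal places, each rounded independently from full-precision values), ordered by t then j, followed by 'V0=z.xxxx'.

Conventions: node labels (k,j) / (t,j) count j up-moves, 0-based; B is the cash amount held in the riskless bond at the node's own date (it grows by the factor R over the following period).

(0,0): Delta=-0.3454 Bond=14.3035
(1,0): Delta=-0.7564 Bond=29.1915
(1,1): Delta=-0.1854 Bond=7.8932
(2,0): Delta=-1.0000 Bond=37.5248
(2,1): Delta=-0.6615 Bond=25.9095
(2,2): Delta=0.0000 Bond=0.0000
V0=0.8313

Since d<R<u, set p* = (R−d)/(u−d) = 0.6923; price each node as the discounted p*-expectation of its children.
Expiry values: V(3,0)=7.5312, V(3,1)=3.2399, V(3,2)=0.0000, V(3,3)=0.0000
  t=2,j=0: stock 33.0096 → up 34.6601 (V=3.2399), down 30.3688 (V=7.5312). Price 4.5152; hedge Δ=-1.0000, bond B=37.5248.
  t=2,j=1: stock 37.6740 → up 39.5577 (V=0.0000), down 34.6601 (V=3.2399). Price 0.9870; hedge Δ=-0.6615, bond B=25.9095.
  t=2,j=2: stock 42.9975 → up 45.1474 (V=0.0000), down 39.5577 (V=0.0000). Price 0.0000; hedge Δ=0.0000, bond B=0.0000.
  t=1,j=0: stock 35.8800 → up 37.6740 (V=0.9870), down 33.0096 (V=4.5152). Price 2.0521; hedge Δ=-0.7564, bond B=29.1915.
  t=1,j=1: stock 40.9500 → up 42.9975 (V=0.0000), down 37.6740 (V=0.9870). Price 0.3007; hedge Δ=-0.1854, bond B=7.8932.
  t=0,j=0: stock 39.0000 → up 40.9500 (V=0.3007), down 35.8800 (V=2.0521). Price 0.8313; hedge Δ=-0.3454, bond B=14.3035.
As a check, the time-0 holding Δ(0,0)·S0 + B(0,0) comes to 0.8313 — exactly V0.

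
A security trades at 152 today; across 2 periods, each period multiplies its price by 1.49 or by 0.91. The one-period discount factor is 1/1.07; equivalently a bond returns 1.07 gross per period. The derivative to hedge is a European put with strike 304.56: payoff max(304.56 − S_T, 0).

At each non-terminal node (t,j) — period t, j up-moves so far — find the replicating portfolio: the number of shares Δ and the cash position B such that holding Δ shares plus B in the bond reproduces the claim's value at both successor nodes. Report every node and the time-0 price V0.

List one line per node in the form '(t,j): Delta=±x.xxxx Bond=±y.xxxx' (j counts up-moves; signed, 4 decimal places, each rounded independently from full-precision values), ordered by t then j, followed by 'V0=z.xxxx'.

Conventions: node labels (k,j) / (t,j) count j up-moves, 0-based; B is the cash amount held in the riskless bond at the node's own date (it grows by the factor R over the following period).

Arbitrage-free pricing uses the up-move probability p* = (R−d)/(u−d) = 0.2759, discounting each step at R = 1.07.
Expiry values: V(2,0)=178.6888, V(2,1)=98.4632, V(2,2)=0.0000
Node (1,0) S=138.3200: V=(p*·98.4632+(1−p*)·178.6888)/1.07=146.3155; Δ=(98.4632−178.6888)/(206.0968−125.8712)=-1.0000; B=V−Δ·S=284.6355
Node (1,1) S=226.4800: V=(p*·0.0000+(1−p*)·98.4632)/1.07=66.6364; Δ=(0.0000−98.4632)/(337.4552−206.0968)=-0.7496; B=V−Δ·S=236.4005
Node (0,0) S=152.0000: V=(p*·66.6364+(1−p*)·146.3155)/1.07=116.2010; Δ=(66.6364−146.3155)/(226.4800−138.3200)=-0.9038; B=V−Δ·S=253.5788
Verification: the root portfolio costs Δ(0,0)·S0 + B(0,0) = 116.2010, matching V0.

(0,0): Delta=-0.9038 Bond=253.5788
(1,0): Delta=-1.0000 Bond=284.6355
(1,1): Delta=-0.7496 Bond=236.4005
V0=116.2010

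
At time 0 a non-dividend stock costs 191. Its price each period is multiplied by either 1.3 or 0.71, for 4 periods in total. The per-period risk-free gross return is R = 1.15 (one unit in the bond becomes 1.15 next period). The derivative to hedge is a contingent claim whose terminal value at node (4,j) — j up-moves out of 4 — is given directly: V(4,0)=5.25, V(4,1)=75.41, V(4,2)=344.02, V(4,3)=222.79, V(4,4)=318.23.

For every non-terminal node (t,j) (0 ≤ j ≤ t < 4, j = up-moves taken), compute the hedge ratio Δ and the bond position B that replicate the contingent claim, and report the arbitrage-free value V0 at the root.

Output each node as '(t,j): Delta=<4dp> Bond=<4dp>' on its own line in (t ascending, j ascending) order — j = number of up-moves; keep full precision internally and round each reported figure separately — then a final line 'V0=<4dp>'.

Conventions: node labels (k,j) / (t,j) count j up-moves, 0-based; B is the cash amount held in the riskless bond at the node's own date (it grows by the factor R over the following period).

Since d<R<u, set p* = (R−d)/(u−d) = 0.7458; price each node as the discounted p*-expectation of its children.
At maturity the claim pays: V(4,0)=5.2500, V(4,1)=75.4100, V(4,2)=344.0200, V(4,3)=222.7900, V(4,4)=318.2300
(3,0): S=68.3610. Δ = (V_up−V_dn)/(S_up−S_dn) = (75.4100−5.2500)/(88.8693−48.5363) = 1.7395. V = [p*·75.4100 + (1−p*)·5.2500]/1.15 = 50.0632. B = V − Δ·S = -68.8520.
(3,1): S=125.1680. Δ = (V_up−V_dn)/(S_up−S_dn) = (344.0200−75.4100)/(162.7184−88.8693) = 3.6373. V = [p*·344.0200 + (1−p*)·75.4100]/1.15 = 239.7646. B = V − Δ·S = -215.5066.
(3,2): S=229.1809. Δ = (V_up−V_dn)/(S_up−S_dn) = (222.7900−344.0200)/(297.9352−162.7184) = -0.8966. V = [p*·222.7900 + (1−p*)·344.0200]/1.15 = 220.5315. B = V − Δ·S = 426.0060.
(3,3): S=419.6270. Δ = (V_up−V_dn)/(S_up−S_dn) = (318.2300−222.7900)/(545.5151−297.9352) = 0.3855. V = [p*·318.2300 + (1−p*)·222.7900]/1.15 = 255.6223. B = V − Δ·S = 93.8595.
(2,0): S=96.2831. Δ = (V_up−V_dn)/(S_up−S_dn) = (239.7646−50.0632)/(125.1680−68.3610) = 3.3394. V = [p*·239.7646 + (1−p*)·50.0632]/1.15 = 166.5526. B = V − Δ·S = -154.9752.
(2,1): S=176.2930. Δ = (V_up−V_dn)/(S_up−S_dn) = (220.5315−239.7646)/(229.1809−125.1680) = -0.1849. V = [p*·220.5315 + (1−p*)·239.7646]/1.15 = 196.0185. B = V − Δ·S = 228.6171.
(2,2): S=322.7900. Δ = (V_up−V_dn)/(S_up−S_dn) = (255.6223−220.5315)/(419.6270−229.1809) = 0.1843. V = [p*·255.6223 + (1−p*)·220.5315]/1.15 = 214.5225. B = V − Δ·S = 155.0466.
(1,0): S=135.6100. Δ = (V_up−V_dn)/(S_up−S_dn) = (196.0185−166.5526)/(176.2930−96.2831) = 0.3683. V = [p*·196.0185 + (1−p*)·166.5526]/1.15 = 163.9367. B = V − Δ·S = 113.9944.
(1,1): S=248.3000. Δ = (V_up−V_dn)/(S_up−S_dn) = (214.5225−196.0185)/(322.7900−176.2930) = 0.1263. V = [p*·214.5225 + (1−p*)·196.0185]/1.15 = 182.4505. B = V − Δ·S = 151.0878.
(0,0): S=191.0000. Δ = (V_up−V_dn)/(S_up−S_dn) = (182.4505−163.9367)/(248.3000−135.6100) = 0.1643. V = [p*·182.4505 + (1−p*)·163.9367]/1.15 = 154.5596. B = V − Δ·S = 123.1802.
Sanity check at the root: Δ(0,0)·S0 + B(0,0) reproduces V0 = 154.5596.

(0,0): Delta=0.1643 Bond=123.1802
(1,0): Delta=0.3683 Bond=113.9944
(1,1): Delta=0.1263 Bond=151.0878
(2,0): Delta=3.3394 Bond=-154.9752
(2,1): Delta=-0.1849 Bond=228.6171
(2,2): Delta=0.1843 Bond=155.0466
(3,0): Delta=1.7395 Bond=-68.8520
(3,1): Delta=3.6373 Bond=-215.5066
(3,2): Delta=-0.8966 Bond=426.0060
(3,3): Delta=0.3855 Bond=93.8595
V0=154.5596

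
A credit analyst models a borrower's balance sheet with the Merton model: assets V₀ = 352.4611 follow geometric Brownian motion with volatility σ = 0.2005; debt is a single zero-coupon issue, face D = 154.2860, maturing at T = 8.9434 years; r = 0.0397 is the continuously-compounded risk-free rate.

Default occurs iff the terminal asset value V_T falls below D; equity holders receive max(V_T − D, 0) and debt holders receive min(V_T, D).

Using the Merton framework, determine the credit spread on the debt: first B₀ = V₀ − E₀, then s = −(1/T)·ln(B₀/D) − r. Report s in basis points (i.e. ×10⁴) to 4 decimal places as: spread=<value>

spread=10.8005

Work the structural quantities from V₀ = 352.4611 against face 154.2860:
d₁ = [ln(V₀/D) + (r + σ²/2)T] / (σ√T)
   = [ln(352.4611/154.2860) + (0.0397 + 0.5·0.2005²)·8.9434] / (0.2005·√8.9434)
   = [0.826132 + 0.534816] / 0.599606 = 2.269740
d₂ = d₁ − σ√T = 2.269740 − 0.599606 = 1.670134
N(d₁) = 0.988388,  N(d₂) = 0.952554,  e^(−rT) = 0.701136
E₀ = V₀·N(d₁) − D·e^(−rT)·N(d₂)
   = 352.4611·0.988388 − 154.2860·0.701136·0.952554 = 245.325457
B₀ = V₀ − E₀ = 352.4611 − 245.325457 = 107.135643
spread = −(1/T)·ln(B₀/D) − r = −(1/8.9434)·ln(107.135643/154.2860) − 0.0397 = 0.00108005
in basis points: 0.00108005 × 10⁴ = 10.8005 bp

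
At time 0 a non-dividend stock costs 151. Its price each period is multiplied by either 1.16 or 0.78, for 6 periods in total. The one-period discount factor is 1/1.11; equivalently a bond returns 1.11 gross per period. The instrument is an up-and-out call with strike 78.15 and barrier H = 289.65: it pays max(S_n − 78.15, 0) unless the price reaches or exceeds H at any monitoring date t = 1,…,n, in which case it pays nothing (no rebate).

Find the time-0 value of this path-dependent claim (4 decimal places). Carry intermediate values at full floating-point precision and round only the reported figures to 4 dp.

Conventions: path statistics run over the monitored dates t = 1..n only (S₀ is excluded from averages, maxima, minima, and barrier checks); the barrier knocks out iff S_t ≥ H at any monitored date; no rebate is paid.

price = 36.9015

Risk-neutral up-probability p* = (R−d)/(u−d) = (1.11−0.78)/(1.16−0.78) = 0.8684; the claim prices as the p*-weighted sum of path payoffs discounted by R^6.
Enumerate all 2^6 = 64 price paths (U = up ×1.16, D = down ×0.78); each path with k up-moves has probability p*^k·(1−p*)^(6−k).
DDDDDD: M=117.7800, payoff=0.0000, prob=0.000005
UDDDDD: M=175.1600, payoff=0.0000, prob=0.000034
DUDDDD: M=136.6248, payoff=0.0000, prob=0.000034
UUDDDD: M=203.1856, payoff=0.0000, prob=0.000226
DDUDDD: M=117.7800, payoff=0.0000, prob=0.000034
UDUDDD: M=175.1600, payoff=0.0000, prob=0.000226
DUUDDD: M=158.4848, payoff=0.0000, prob=0.000226
UUUDDD: M=235.6953, payoff=33.6997, prob=0.001492
DDDUDD: M=117.7800, payoff=0.0000, prob=0.000034
UDDUDD: M=175.1600, payoff=0.0000, prob=0.000226
DUDUDD: M=136.6248, payoff=0.0000, prob=0.000226
UUDUDD: M=203.1856, payoff=33.6997, prob=0.001492
DDUUDD: M=123.6181, payoff=0.0000, prob=0.000226
UDUUDD: M=183.8423, payoff=33.6997, prob=0.001492
DUUUDD: M=183.8423, payoff=33.6997, prob=0.001492
UUUUDD: M=273.4065, payoff=88.1905, prob=0.009847
DDDDUD: M=117.7800, payoff=0.0000, prob=0.000034
UDDDUD: M=175.1600, payoff=0.0000, prob=0.000226
DUDDUD: M=136.6248, payoff=0.0000, prob=0.000226
UUDDUD: M=203.1856, payoff=33.6997, prob=0.001492
DDUDUD: M=117.7800, payoff=0.0000, prob=0.000226
UDUDUD: M=175.1600, payoff=33.6997, prob=0.001492
DUUDUD: M=158.4848, payoff=33.6997, prob=0.001492
UUUDUD: M=235.6953, payoff=88.1905, prob=0.009847
DDDUUD: M=117.7800, payoff=0.0000, prob=0.000226
UDDUUD: M=175.1600, payoff=33.6997, prob=0.001492
DUDUUD: M=143.3970, payoff=33.6997, prob=0.001492
UUDUUD: M=213.2571, payoff=88.1905, prob=0.009847
DDUUUD: M=143.3970, payoff=33.6997, prob=0.001492
UDUUUD: M=213.2571, payoff=88.1905, prob=0.009847
DUUUUD: M=213.2571, payoff=88.1905, prob=0.009847
UUUUUD: M=317.1516, payoff=0.0000, prob=0.064989
DDDDDU: M=117.7800, payoff=0.0000, prob=0.000034
UDDDDU: M=175.1600, payoff=0.0000, prob=0.000226
DUDDDU: M=136.6248, payoff=0.0000, prob=0.000226
UUDDDU: M=203.1856, payoff=33.6997, prob=0.001492
DDUDDU: M=117.7800, payoff=0.0000, prob=0.000226
UDUDDU: M=175.1600, payoff=33.6997, prob=0.001492
DUUDDU: M=158.4848, payoff=33.6997, prob=0.001492
UUUDDU: M=235.6953, payoff=88.1905, prob=0.009847
DDDUDU: M=117.7800, payoff=0.0000, prob=0.000226
UDDUDU: M=175.1600, payoff=33.6997, prob=0.001492
DUDUDU: M=136.6248, payoff=33.6997, prob=0.001492
UUDUDU: M=203.1856, payoff=88.1905, prob=0.009847
DDUUDU: M=123.6181, payoff=33.6997, prob=0.001492
UDUUDU: M=183.8423, payoff=88.1905, prob=0.009847
DUUUDU: M=183.8423, payoff=88.1905, prob=0.009847
UUUUDU: M=273.4065, payoff=169.2282, prob=0.064989
DDDDUU: M=117.7800, payoff=0.0000, prob=0.000226
UDDDUU: M=175.1600, payoff=33.6997, prob=0.001492
DUDDUU: M=136.6248, payoff=33.6997, prob=0.001492
UUDDUU: M=203.1856, payoff=88.1905, prob=0.009847
DDUDUU: M=117.7800, payoff=33.6997, prob=0.001492
UDUDUU: M=175.1600, payoff=88.1905, prob=0.009847
DUUDUU: M=166.3405, payoff=88.1905, prob=0.009847
UUUDUU: M=247.3782, payoff=169.2282, prob=0.064989
DDDUUU: M=117.7800, payoff=33.6997, prob=0.001492
UDDUUU: M=175.1600, payoff=88.1905, prob=0.009847
DUDUUU: M=166.3405, payoff=88.1905, prob=0.009847
UUDUUU: M=247.3782, payoff=169.2282, prob=0.064989
DDUUUU: M=166.3405, payoff=88.1905, prob=0.009847
UDUUUU: M=247.3782, payoff=169.2282, prob=0.064989
DUUUUU: M=247.3782, payoff=169.2282, prob=0.064989
UUUUUU: M=367.8958, payoff=0.0000, prob=0.428926
Price = Σ prob·payoff / R^6 = 69.021098 / 1.870415 = 36.9015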